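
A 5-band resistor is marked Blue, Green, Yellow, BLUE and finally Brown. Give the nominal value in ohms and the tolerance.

Blue → 6 (first significant figure)
Green → 5 (second significant figure)
Yellow → 4 (third significant figure)
Blue → ×10^6 multiplier
Brown → ±1% tolerance
654 × 1000000 = 654000000 Ω

654000000 Ω ±1%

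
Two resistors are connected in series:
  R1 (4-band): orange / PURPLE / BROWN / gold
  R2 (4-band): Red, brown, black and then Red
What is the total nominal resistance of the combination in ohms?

R1: orange, violet → 37; brown ×10 → 370 Ω.
R2: red, brown → 21; black ×1 → 21 Ω.
Series: 370 + 21 = 391 Ω.

391 Ω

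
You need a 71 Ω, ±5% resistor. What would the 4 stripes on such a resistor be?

71 Ω = 71 × 10^0.
7 → violet
1 → brown
Multiplier 10^0 → black.
±5% tolerance → gold.

violet, brown, black, gold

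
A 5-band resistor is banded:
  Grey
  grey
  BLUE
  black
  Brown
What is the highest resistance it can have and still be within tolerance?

Grey → 8 (first significant figure)
Grey → 8 (second significant figure)
Blue → 6 (third significant figure)
Black → ×1 multiplier
Brown → ±1% tolerance
886 × 1 = 886 Ω
Highest = 886 × (1 + 1/100) = 894.86 Ω.

894.86 Ω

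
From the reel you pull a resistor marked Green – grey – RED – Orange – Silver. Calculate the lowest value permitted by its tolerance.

Green → 5 (first significant figure)
Grey → 8 (second significant figure)
Red → 2 (third significant figure)
Orange → ×10^3 multiplier
Silver → ±10% tolerance
582 × 1000 = 582000 Ω
Lowest = 582000 × (1 − 10/100) = 523800 Ω.

523800 Ω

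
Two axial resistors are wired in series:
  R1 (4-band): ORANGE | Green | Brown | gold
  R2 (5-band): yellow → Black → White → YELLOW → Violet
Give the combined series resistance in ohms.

R1: orange, green → 35; brown ×10 → 350 Ω.
R2: yellow, black, white → 409; yellow ×10^4 → 4090000 Ω.
Series: 350 + 4090000 = 4090350 Ω.

4090350 Ω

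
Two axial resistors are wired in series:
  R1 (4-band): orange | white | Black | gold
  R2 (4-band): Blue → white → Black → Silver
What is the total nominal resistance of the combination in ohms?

R1: orange, white → 39; black ×1 → 39 Ω.
R2: blue, white → 69; black ×1 → 69 Ω.
Series: 39 + 69 = 108 Ω.

108 Ω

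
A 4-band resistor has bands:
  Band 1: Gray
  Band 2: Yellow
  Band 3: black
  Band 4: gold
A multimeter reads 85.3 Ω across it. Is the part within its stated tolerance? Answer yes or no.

yes

Grey → 8 (first significant figure)
Yellow → 4 (second significant figure)
Black → ×1 multiplier
Gold → ±5% tolerance
84 × 1 = 84 Ω
Allowed range: 79.8 Ω to 88.2 Ω.
85.3 Ω lies inside that range.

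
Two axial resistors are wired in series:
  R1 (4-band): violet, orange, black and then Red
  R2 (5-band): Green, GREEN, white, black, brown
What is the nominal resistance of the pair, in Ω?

632 Ω

R1: violet, orange → 73; black ×1 → 73 Ω.
R2: green, green, white → 559; black ×1 → 559 Ω.
Series: 73 + 559 = 632 Ω.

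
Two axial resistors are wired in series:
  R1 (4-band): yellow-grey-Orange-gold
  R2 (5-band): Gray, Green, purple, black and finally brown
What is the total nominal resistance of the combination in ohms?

R1: yellow, grey → 48; orange ×10^3 → 48000 Ω.
R2: grey, green, violet → 857; black ×1 → 857 Ω.
Series: 48000 + 857 = 48857 Ω.

48857 Ω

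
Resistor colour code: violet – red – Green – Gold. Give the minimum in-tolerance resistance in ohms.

Violet → 7 (first significant figure)
Red → 2 (second significant figure)
Green → ×10^5 multiplier
Gold → ±5% tolerance
72 × 100000 = 7200000 Ω
Minimum = 7200000 × (1 − 5/100) = 6840000 Ω.

6840000 Ω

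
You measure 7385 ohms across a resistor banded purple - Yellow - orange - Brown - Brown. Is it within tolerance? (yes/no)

Violet → 7 (first significant figure)
Yellow → 4 (second significant figure)
Orange → 3 (third significant figure)
Brown → ×10 multiplier
Brown → ±1% tolerance
743 × 10 = 7430 Ω
Allowed range: 7355.7 Ω to 7504.3 Ω.
7385 ohms lies inside that range.

yes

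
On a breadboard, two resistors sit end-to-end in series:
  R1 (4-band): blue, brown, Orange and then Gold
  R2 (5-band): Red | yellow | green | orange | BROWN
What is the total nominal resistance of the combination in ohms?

306000 Ω

R1: blue, brown → 61; orange ×10^3 → 61000 Ω.
R2: red, yellow, green → 245; orange ×10^3 → 245000 Ω.
Series: 61000 + 245000 = 306000 Ω.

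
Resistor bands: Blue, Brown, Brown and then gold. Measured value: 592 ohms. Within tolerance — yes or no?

Blue → 6 (first significant figure)
Brown → 1 (second significant figure)
Brown → ×10 multiplier
Gold → ±5% tolerance
61 × 10 = 610 Ω
Allowed range: 579.5 Ω to 640.5 Ω.
592 ohms lies inside that range.

yes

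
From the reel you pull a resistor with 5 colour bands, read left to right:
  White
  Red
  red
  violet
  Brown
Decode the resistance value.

9220000000 Ω

White → 9 (first significant figure)
Red → 2 (second significant figure)
Red → 2 (third significant figure)
Violet → ×10^7 multiplier
922 × 10000000 = 9220000000 Ω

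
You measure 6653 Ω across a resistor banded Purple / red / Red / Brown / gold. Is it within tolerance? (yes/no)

no

Violet → 7 (first significant figure)
Red → 2 (second significant figure)
Red → 2 (third significant figure)
Brown → ×10 multiplier
Gold → ±5% tolerance
722 × 10 = 7220 Ω
Allowed range: 6859 Ω to 7581 Ω.
6653 Ω lies outside that range.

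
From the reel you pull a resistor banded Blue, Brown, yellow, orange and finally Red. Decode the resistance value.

614000 Ω

Blue → 6 (first significant figure)
Brown → 1 (second significant figure)
Yellow → 4 (third significant figure)
Orange → ×10^3 multiplier
614 × 1000 = 614000 Ω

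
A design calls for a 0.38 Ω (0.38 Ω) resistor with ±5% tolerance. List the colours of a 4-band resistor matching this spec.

0.38 Ω = 38 × 10^-2.
3 → orange
8 → grey
Multiplier 10^-2 → silver.
±5% tolerance → gold.

orange, grey, silver, gold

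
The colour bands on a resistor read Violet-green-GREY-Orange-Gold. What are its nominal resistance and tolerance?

Violet → 7 (first significant figure)
Green → 5 (second significant figure)
Grey → 8 (third significant figure)
Orange → ×10^3 multiplier
Gold → ±5% tolerance
758 × 1000 = 758000 Ω

758000 Ω ±5%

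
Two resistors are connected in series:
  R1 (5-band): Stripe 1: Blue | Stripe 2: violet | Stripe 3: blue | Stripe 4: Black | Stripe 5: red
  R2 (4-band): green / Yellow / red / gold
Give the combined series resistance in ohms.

R1: blue, violet, blue → 676; black ×1 → 676 Ω.
R2: green, yellow → 54; red ×10^2 → 5400 Ω.
Series: 676 + 5400 = 6076 Ω.

6076 Ω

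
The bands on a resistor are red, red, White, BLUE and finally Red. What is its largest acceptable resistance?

Red → 2 (first significant figure)
Red → 2 (second significant figure)
White → 9 (third significant figure)
Blue → ×10^6 multiplier
Red → ±2% tolerance
229 × 1000000 = 229000000 Ω
Largest = 229000000 × (1 + 2/100) = 233580000 Ω.

233580000 Ω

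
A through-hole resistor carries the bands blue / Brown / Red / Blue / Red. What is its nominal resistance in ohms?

Blue → 6 (first significant figure)
Brown → 1 (second significant figure)
Red → 2 (third significant figure)
Blue → ×10^6 multiplier
612 × 1000000 = 612000000 Ω

612000000 Ω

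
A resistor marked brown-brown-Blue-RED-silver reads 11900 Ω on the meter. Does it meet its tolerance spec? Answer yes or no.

Brown → 1 (first significant figure)
Brown → 1 (second significant figure)
Blue → 6 (third significant figure)
Red → ×10^2 multiplier
Silver → ±10% tolerance
116 × 100 = 11600 Ω
Allowed range: 10440 Ω to 12760 Ω.
11900 Ω lies inside that range.

yes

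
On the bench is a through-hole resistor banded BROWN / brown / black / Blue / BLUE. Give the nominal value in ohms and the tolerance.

Brown → 1 (first significant figure)
Brown → 1 (second significant figure)
Black → 0 (third significant figure)
Blue → ×10^6 multiplier
Blue → ±0.25% tolerance
110 × 1000000 = 110000000 Ω

110000000 Ω ±0.25%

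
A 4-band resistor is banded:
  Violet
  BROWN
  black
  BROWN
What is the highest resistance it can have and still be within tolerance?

71.71 Ω

Violet → 7 (first significant figure)
Brown → 1 (second significant figure)
Black → ×1 multiplier
Brown → ±1% tolerance
71 × 1 = 71 Ω
Highest = 71 × (1 + 1/100) = 71.71 Ω.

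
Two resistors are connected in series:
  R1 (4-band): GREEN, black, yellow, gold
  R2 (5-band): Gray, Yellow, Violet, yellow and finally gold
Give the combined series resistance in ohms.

8970000 Ω

R1: green, black → 50; yellow ×10^4 → 500000 Ω.
R2: grey, yellow, violet → 847; yellow ×10^4 → 8470000 Ω.
Series: 500000 + 8470000 = 8970000 Ω.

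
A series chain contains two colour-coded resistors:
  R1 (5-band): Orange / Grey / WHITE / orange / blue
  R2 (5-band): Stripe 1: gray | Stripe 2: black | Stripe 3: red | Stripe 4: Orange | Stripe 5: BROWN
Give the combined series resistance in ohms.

1191000 Ω

R1: orange, grey, white → 389; orange ×10^3 → 389000 Ω.
R2: grey, black, red → 802; orange ×10^3 → 802000 Ω.
Series: 389000 + 802000 = 1191000 Ω.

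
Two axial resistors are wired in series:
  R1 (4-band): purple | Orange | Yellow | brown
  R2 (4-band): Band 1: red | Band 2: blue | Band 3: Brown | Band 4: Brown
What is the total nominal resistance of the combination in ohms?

730260 Ω

R1: violet, orange → 73; yellow ×10^4 → 730000 Ω.
R2: red, blue → 26; brown ×10 → 260 Ω.
Series: 730000 + 260 = 730260 Ω.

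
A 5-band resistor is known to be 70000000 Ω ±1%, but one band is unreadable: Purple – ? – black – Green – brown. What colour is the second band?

black

70000000 Ω = 700 × 10^5.
The second band gives digit 0 of the significand, and 0 is black.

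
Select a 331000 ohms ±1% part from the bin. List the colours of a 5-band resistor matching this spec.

orange, orange, brown, orange, brown

331000 Ω = 331 × 10^3.
3 → orange
3 → orange
1 → brown
Multiplier 10^3 → orange.
±1% tolerance → brown.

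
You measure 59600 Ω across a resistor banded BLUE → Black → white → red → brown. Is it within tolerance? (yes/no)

no

Blue → 6 (first significant figure)
Black → 0 (second significant figure)
White → 9 (third significant figure)
Red → ×10^2 multiplier
Brown → ±1% tolerance
609 × 100 = 60900 Ω
Allowed range: 60291 Ω to 61509 Ω.
59600 Ω lies outside that range.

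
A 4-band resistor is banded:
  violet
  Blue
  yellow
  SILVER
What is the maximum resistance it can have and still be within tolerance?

836000 Ω

Violet → 7 (first significant figure)
Blue → 6 (second significant figure)
Yellow → ×10^4 multiplier
Silver → ±10% tolerance
76 × 10000 = 760000 Ω
Maximum = 760000 × (1 + 10/100) = 836000 Ω.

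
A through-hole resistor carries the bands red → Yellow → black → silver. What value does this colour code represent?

Red → 2 (first significant figure)
Yellow → 4 (second significant figure)
Black → ×1 multiplier
24 × 1 = 24 Ω

24 Ω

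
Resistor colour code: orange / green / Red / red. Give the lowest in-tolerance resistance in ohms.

Orange → 3 (first significant figure)
Green → 5 (second significant figure)
Red → ×10^2 multiplier
Red → ±2% tolerance
35 × 100 = 3500 Ω
Lowest = 3500 × (1 − 2/100) = 3430 Ω.

3430 Ω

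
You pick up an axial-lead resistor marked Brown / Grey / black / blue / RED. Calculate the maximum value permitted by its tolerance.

Brown → 1 (first significant figure)
Grey → 8 (second significant figure)
Black → 0 (third significant figure)
Blue → ×10^6 multiplier
Red → ±2% tolerance
180 × 1000000 = 180000000 Ω
Maximum = 180000000 × (1 + 2/100) = 183600000 Ω.

183600000 Ω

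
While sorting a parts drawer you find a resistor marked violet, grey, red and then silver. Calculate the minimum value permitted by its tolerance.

Violet → 7 (first significant figure)
Grey → 8 (second significant figure)
Red → ×10^2 multiplier
Silver → ±10% tolerance
78 × 100 = 7800 Ω
Minimum = 7800 × (1 − 10/100) = 7020 Ω.

7020 Ω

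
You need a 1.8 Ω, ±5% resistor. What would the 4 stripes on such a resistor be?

1.8 Ω = 18 × 10^-1.
1 → brown
8 → grey
Multiplier 10^-1 → gold.
±5% tolerance → gold.

brown, grey, gold, gold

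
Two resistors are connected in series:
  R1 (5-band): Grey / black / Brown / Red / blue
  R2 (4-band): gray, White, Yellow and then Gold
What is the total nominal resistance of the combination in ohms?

970100 Ω

R1: grey, black, brown → 801; red ×10^2 → 80100 Ω.
R2: grey, white → 89; yellow ×10^4 → 890000 Ω.
Series: 80100 + 890000 = 970100 Ω.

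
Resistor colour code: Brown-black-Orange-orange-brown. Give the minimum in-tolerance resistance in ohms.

Brown → 1 (first significant figure)
Black → 0 (second significant figure)
Orange → 3 (third significant figure)
Orange → ×10^3 multiplier
Brown → ±1% tolerance
103 × 1000 = 103000 Ω
Minimum = 103000 × (1 − 1/100) = 101970 Ω.

101970 Ω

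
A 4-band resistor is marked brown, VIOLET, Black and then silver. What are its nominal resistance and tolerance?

17 Ω ±10%

Brown → 1 (first significant figure)
Violet → 7 (second significant figure)
Black → ×1 multiplier
Silver → ±10% tolerance
17 × 1 = 17 Ω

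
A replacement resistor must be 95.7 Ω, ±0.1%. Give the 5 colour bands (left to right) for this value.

white, green, violet, gold, violet

95.7 Ω = 957 × 10^-1.
9 → white
5 → green
7 → violet
Multiplier 10^-1 → gold.
±0.1% tolerance → violet.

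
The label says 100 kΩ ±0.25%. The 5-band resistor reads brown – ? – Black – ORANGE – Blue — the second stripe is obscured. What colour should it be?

black

100000 Ω = 100 × 10^3.
The second band gives digit 0 of the significand, and 0 is black.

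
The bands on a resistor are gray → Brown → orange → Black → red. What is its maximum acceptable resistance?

Grey → 8 (first significant figure)
Brown → 1 (second significant figure)
Orange → 3 (third significant figure)
Black → ×1 multiplier
Red → ±2% tolerance
813 × 1 = 813 Ω
Maximum = 813 × (1 + 2/100) = 829.26 Ω.

829.26 Ω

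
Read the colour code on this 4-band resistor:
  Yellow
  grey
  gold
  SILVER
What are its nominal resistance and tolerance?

4.8 Ω ±10%

Yellow → 4 (first significant figure)
Grey → 8 (second significant figure)
Gold → ×0.1 multiplier
Silver → ±10% tolerance
48 × 0.1 = 4.8 Ω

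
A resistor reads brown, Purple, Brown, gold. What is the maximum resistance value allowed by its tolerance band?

Brown → 1 (first significant figure)
Violet → 7 (second significant figure)
Brown → ×10 multiplier
Gold → ±5% tolerance
17 × 10 = 170 Ω
Maximum = 170 × (1 + 5/100) = 178.5 Ω.

178.5 Ω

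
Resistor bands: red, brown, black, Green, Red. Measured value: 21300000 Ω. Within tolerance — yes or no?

Red → 2 (first significant figure)
Brown → 1 (second significant figure)
Black → 0 (third significant figure)
Green → ×10^5 multiplier
Red → ±2% tolerance
210 × 100000 = 21000000 Ω
Allowed range: 20580000 Ω to 21420000 Ω.
21300000 Ω lies inside that range.

yes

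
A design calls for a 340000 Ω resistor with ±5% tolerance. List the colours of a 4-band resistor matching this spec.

orange, yellow, yellow, gold

340000 Ω = 34 × 10^4.
3 → orange
4 → yellow
Multiplier 10^4 → yellow.
±5% tolerance → gold.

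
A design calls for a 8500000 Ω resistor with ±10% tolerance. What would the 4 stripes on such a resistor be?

8500000 Ω = 85 × 10^5.
8 → grey
5 → green
Multiplier 10^5 → green.
±10% tolerance → silver.

grey, green, green, silver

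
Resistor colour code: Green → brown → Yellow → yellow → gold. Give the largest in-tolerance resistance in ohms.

Green → 5 (first significant figure)
Brown → 1 (second significant figure)
Yellow → 4 (third significant figure)
Yellow → ×10^4 multiplier
Gold → ±5% tolerance
514 × 10000 = 5140000 Ω
Largest = 5140000 × (1 + 5/100) = 5397000 Ω.

5397000 Ω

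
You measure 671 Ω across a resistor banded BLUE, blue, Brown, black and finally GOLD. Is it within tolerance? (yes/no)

Blue → 6 (first significant figure)
Blue → 6 (second significant figure)
Brown → 1 (third significant figure)
Black → ×1 multiplier
Gold → ±5% tolerance
661 × 1 = 661 Ω
Allowed range: 627.95 Ω to 694.05 Ω.
671 Ω lies inside that range.

yes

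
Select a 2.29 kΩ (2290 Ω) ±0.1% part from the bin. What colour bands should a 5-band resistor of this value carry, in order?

2290 Ω = 229 × 10^1.
2 → red
2 → red
9 → white
Multiplier 10^1 → brown.
±0.1% tolerance → violet.

red, red, white, brown, violet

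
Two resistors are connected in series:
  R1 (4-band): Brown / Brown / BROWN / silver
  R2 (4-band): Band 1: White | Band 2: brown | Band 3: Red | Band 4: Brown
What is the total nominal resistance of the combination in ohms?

9210 Ω

R1: brown, brown → 11; brown ×10 → 110 Ω.
R2: white, brown → 91; red ×10^2 → 9100 Ω.
Series: 110 + 9100 = 9210 Ω.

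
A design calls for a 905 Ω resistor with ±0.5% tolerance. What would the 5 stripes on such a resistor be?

905 Ω = 905 × 10^0.
9 → white
0 → black
5 → green
Multiplier 10^0 → black.
±0.5% tolerance → green.

white, black, green, black, green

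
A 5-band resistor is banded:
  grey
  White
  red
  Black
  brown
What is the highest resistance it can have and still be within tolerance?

900.92 Ω

Grey → 8 (first significant figure)
White → 9 (second significant figure)
Red → 2 (third significant figure)
Black → ×1 multiplier
Brown → ±1% tolerance
892 × 1 = 892 Ω
Highest = 892 × (1 + 1/100) = 900.92 Ω.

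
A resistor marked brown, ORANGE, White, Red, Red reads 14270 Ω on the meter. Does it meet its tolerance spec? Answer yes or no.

Brown → 1 (first significant figure)
Orange → 3 (second significant figure)
White → 9 (third significant figure)
Red → ×10^2 multiplier
Red → ±2% tolerance
139 × 100 = 13900 Ω
Allowed range: 13622 Ω to 14178 Ω.
14270 Ω lies outside that range.

no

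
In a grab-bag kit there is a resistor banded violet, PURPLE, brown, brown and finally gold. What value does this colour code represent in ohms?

Violet → 7 (first significant figure)
Violet → 7 (second significant figure)
Brown → 1 (third significant figure)
Brown → ×10 multiplier
771 × 10 = 7710 Ω

7710 Ω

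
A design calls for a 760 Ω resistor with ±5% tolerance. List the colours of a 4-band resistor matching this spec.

violet, blue, brown, gold

760 Ω = 76 × 10^1.
7 → violet
6 → blue
Multiplier 10^1 → brown.
±5% tolerance → gold.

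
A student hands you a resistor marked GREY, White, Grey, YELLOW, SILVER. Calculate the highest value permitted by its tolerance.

Grey → 8 (first significant figure)
White → 9 (second significant figure)
Grey → 8 (third significant figure)
Yellow → ×10^4 multiplier
Silver → ±10% tolerance
898 × 10000 = 8980000 Ω
Highest = 8980000 × (1 + 10/100) = 9878000 Ω.

9878000 Ω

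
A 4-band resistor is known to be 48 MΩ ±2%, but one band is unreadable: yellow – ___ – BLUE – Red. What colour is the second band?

48000000 Ω = 48 × 10^6.
The second band gives digit 8 of the significand, and 8 is grey.

grey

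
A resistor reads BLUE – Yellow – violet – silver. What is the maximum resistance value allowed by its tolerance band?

704000000 Ω

Blue → 6 (first significant figure)
Yellow → 4 (second significant figure)
Violet → ×10^7 multiplier
Silver → ±10% tolerance
64 × 10000000 = 640000000 Ω
Maximum = 640000000 × (1 + 10/100) = 704000000 Ω.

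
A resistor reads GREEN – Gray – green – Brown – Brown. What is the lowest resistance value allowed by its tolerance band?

5791.5 Ω

Green → 5 (first significant figure)
Grey → 8 (second significant figure)
Green → 5 (third significant figure)
Brown → ×10 multiplier
Brown → ±1% tolerance
585 × 10 = 5850 Ω
Lowest = 5850 × (1 − 1/100) = 5791.5 Ω.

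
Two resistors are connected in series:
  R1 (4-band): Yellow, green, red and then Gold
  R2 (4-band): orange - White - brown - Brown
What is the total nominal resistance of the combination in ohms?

R1: yellow, green → 45; red ×10^2 → 4500 Ω.
R2: orange, white → 39; brown ×10 → 390 Ω.
Series: 4500 + 390 = 4890 Ω.

4890 Ω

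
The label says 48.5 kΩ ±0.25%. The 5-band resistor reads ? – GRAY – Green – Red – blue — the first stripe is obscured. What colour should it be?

48500 Ω = 485 × 10^2.
The first band gives digit 4 of the significand, and 4 is yellow.

yellow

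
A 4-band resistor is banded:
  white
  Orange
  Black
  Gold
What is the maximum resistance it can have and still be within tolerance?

97.65 Ω

White → 9 (first significant figure)
Orange → 3 (second significant figure)
Black → ×1 multiplier
Gold → ±5% tolerance
93 × 1 = 93 Ω
Maximum = 93 × (1 + 5/100) = 97.65 Ω.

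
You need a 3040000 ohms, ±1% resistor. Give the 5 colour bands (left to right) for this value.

orange, black, yellow, yellow, brown

3040000 Ω = 304 × 10^4.
3 → orange
0 → black
4 → yellow
Multiplier 10^4 → yellow.
±1% tolerance → brown.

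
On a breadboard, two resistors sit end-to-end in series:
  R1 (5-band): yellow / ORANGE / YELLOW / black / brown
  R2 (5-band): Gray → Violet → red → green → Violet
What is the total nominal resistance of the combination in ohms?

R1: yellow, orange, yellow → 434; black ×1 → 434 Ω.
R2: grey, violet, red → 872; green ×10^5 → 87200000 Ω.
Series: 434 + 87200000 = 87200434 Ω.

87200434 Ω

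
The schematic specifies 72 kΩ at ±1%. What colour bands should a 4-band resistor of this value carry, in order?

violet, red, orange, brown

72000 Ω = 72 × 10^3.
7 → violet
2 → red
Multiplier 10^3 → orange.
±1% tolerance → brown.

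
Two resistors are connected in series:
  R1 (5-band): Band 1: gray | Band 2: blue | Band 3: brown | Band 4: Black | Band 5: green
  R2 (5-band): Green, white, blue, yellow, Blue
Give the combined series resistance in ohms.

R1: grey, blue, brown → 861; black ×1 → 861 Ω.
R2: green, white, blue → 596; yellow ×10^4 → 5960000 Ω.
Series: 861 + 5960000 = 5960861 Ω.

5960861 Ω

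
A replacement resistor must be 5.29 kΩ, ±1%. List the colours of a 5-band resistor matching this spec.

green, red, white, brown, brown

5290 Ω = 529 × 10^1.
5 → green
2 → red
9 → white
Multiplier 10^1 → brown.
±1% tolerance → brown.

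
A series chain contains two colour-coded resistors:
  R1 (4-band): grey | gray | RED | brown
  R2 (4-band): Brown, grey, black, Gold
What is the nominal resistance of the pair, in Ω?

R1: grey, grey → 88; red ×10^2 → 8800 Ω.
R2: brown, grey → 18; black ×1 → 18 Ω.
Series: 8800 + 18 = 8818 Ω.

8818 Ω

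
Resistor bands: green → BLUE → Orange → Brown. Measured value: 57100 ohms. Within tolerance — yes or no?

no

Green → 5 (first significant figure)
Blue → 6 (second significant figure)
Orange → ×10^3 multiplier
Brown → ±1% tolerance
56 × 1000 = 56000 Ω
Allowed range: 55440 Ω to 56560 Ω.
57100 ohms lies outside that range.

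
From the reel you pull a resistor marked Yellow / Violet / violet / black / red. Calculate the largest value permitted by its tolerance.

486.54 Ω

Yellow → 4 (first significant figure)
Violet → 7 (second significant figure)
Violet → 7 (third significant figure)
Black → ×1 multiplier
Red → ±2% tolerance
477 × 1 = 477 Ω
Largest = 477 × (1 + 2/100) = 486.54 Ω.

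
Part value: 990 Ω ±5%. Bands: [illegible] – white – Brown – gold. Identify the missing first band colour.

white

990 Ω = 99 × 10^1.
The first band gives digit 9 of the significand, and 9 is white.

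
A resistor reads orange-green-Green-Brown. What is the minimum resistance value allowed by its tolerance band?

3465000 Ω

Orange → 3 (first significant figure)
Green → 5 (second significant figure)
Green → ×10^5 multiplier
Brown → ±1% tolerance
35 × 100000 = 3500000 Ω
Minimum = 3500000 × (1 − 1/100) = 3465000 Ω.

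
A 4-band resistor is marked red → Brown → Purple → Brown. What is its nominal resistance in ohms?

210000000 Ω

Red → 2 (first significant figure)
Brown → 1 (second significant figure)
Violet → ×10^7 multiplier
21 × 10000000 = 210000000 Ω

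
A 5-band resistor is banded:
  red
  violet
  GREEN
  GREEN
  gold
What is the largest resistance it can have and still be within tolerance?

28875000 Ω

Red → 2 (first significant figure)
Violet → 7 (second significant figure)
Green → 5 (third significant figure)
Green → ×10^5 multiplier
Gold → ±5% tolerance
275 × 100000 = 27500000 Ω
Largest = 27500000 × (1 + 5/100) = 28875000 Ω.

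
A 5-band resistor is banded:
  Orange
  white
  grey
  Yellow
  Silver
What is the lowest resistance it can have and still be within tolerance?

Orange → 3 (first significant figure)
White → 9 (second significant figure)
Grey → 8 (third significant figure)
Yellow → ×10^4 multiplier
Silver → ±10% tolerance
398 × 10000 = 3980000 Ω
Lowest = 3980000 × (1 − 10/100) = 3582000 Ω.

3582000 Ω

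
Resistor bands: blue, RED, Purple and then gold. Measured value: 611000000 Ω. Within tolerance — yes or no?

yes

Blue → 6 (first significant figure)
Red → 2 (second significant figure)
Violet → ×10^7 multiplier
Gold → ±5% tolerance
62 × 10000000 = 620000000 Ω
Allowed range: 589000000 Ω to 651000000 Ω.
611000000 Ω lies inside that range.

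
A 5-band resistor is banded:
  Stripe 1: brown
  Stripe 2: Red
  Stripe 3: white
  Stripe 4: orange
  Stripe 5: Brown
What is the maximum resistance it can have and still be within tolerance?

Brown → 1 (first significant figure)
Red → 2 (second significant figure)
White → 9 (third significant figure)
Orange → ×10^3 multiplier
Brown → ±1% tolerance
129 × 1000 = 129000 Ω
Maximum = 129000 × (1 + 1/100) = 130290 Ω.

130290 Ω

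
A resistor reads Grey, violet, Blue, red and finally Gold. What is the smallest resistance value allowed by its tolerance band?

Grey → 8 (first significant figure)
Violet → 7 (second significant figure)
Blue → 6 (third significant figure)
Red → ×10^2 multiplier
Gold → ±5% tolerance
876 × 100 = 87600 Ω
Smallest = 87600 × (1 − 5/100) = 83220 Ω.

83220 Ω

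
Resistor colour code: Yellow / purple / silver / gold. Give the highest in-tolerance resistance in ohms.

Yellow → 4 (first significant figure)
Violet → 7 (second significant figure)
Silver → ×0.01 multiplier
Gold → ±5% tolerance
47 × 0.01 = 0.47 Ω
Highest = 0.47 × (1 + 5/100) = 0.4935 Ω.

0.4935 Ω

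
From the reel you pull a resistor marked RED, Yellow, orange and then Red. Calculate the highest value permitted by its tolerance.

24480 Ω

Red → 2 (first significant figure)
Yellow → 4 (second significant figure)
Orange → ×10^3 multiplier
Red → ±2% tolerance
24 × 1000 = 24000 Ω
Highest = 24000 × (1 + 2/100) = 24480 Ω.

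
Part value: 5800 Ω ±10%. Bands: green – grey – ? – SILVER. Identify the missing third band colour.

5800 Ω = 58 × 10^2.
The third band is the multiplier, 10^2, which is red.

red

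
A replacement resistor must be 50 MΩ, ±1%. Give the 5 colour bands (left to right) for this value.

50000000 Ω = 500 × 10^5.
5 → green
0 → black
0 → black
Multiplier 10^5 → green.
±1% tolerance → brown.

green, black, black, green, brown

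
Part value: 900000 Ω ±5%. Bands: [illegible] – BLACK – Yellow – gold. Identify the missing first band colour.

900000 Ω = 90 × 10^4.
The first band gives digit 9 of the significand, and 9 is white.

white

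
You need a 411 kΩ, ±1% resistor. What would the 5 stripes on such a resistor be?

yellow, brown, brown, orange, brown

411000 Ω = 411 × 10^3.
4 → yellow
1 → brown
1 → brown
Multiplier 10^3 → orange.
±1% tolerance → brown.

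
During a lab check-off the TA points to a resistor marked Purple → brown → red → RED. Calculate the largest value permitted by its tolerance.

7242 Ω

Violet → 7 (first significant figure)
Brown → 1 (second significant figure)
Red → ×10^2 multiplier
Red → ±2% tolerance
71 × 100 = 7100 Ω
Largest = 7100 × (1 + 2/100) = 7242 Ω.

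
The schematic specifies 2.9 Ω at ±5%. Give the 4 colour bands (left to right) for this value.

red, white, gold, gold

2.9 Ω = 29 × 10^-1.
2 → red
9 → white
Multiplier 10^-1 → gold.
±5% tolerance → gold.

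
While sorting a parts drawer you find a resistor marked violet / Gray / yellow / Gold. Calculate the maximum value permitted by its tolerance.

Violet → 7 (first significant figure)
Grey → 8 (second significant figure)
Yellow → ×10^4 multiplier
Gold → ±5% tolerance
78 × 10000 = 780000 Ω
Maximum = 780000 × (1 + 5/100) = 819000 Ω.

819000 Ω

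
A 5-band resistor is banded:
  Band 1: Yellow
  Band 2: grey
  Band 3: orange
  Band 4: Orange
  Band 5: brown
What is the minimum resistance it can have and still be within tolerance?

Yellow → 4 (first significant figure)
Grey → 8 (second significant figure)
Orange → 3 (third significant figure)
Orange → ×10^3 multiplier
Brown → ±1% tolerance
483 × 1000 = 483000 Ω
Minimum = 483000 × (1 − 1/100) = 478170 Ω.

478170 Ω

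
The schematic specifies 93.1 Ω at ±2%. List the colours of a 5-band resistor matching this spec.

white, orange, brown, gold, red

93.1 Ω = 931 × 10^-1.
9 → white
3 → orange
1 → brown
Multiplier 10^-1 → gold.
±2% tolerance → red.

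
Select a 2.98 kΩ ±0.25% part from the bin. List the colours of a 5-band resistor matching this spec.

2980 Ω = 298 × 10^1.
2 → red
9 → white
8 → grey
Multiplier 10^1 → brown.
±0.25% tolerance → blue.

red, white, grey, brown, blue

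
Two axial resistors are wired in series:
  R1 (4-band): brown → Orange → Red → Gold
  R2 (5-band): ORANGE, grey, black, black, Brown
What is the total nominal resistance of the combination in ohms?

R1: brown, orange → 13; red ×10^2 → 1300 Ω.
R2: orange, grey, black → 380; black ×1 → 380 Ω.
Series: 1300 + 380 = 1680 Ω.

1680 Ω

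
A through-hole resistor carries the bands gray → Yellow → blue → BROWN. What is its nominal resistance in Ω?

84000000 Ω

Grey → 8 (first significant figure)
Yellow → 4 (second significant figure)
Blue → ×10^6 multiplier
84 × 1000000 = 84000000 Ω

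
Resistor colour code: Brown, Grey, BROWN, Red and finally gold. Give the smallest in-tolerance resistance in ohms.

17195 Ω

Brown → 1 (first significant figure)
Grey → 8 (second significant figure)
Brown → 1 (third significant figure)
Red → ×10^2 multiplier
Gold → ±5% tolerance
181 × 100 = 18100 Ω
Smallest = 18100 × (1 − 5/100) = 17195 Ω.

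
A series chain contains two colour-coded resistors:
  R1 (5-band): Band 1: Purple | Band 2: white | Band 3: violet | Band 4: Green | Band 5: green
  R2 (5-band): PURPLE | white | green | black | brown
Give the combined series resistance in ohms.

R1: violet, white, violet → 797; green ×10^5 → 79700000 Ω.
R2: violet, white, green → 795; black ×1 → 795 Ω.
Series: 79700000 + 795 = 79700795 Ω.

79700795 Ω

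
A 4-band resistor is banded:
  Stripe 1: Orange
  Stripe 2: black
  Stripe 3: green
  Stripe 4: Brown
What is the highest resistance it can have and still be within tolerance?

Orange → 3 (first significant figure)
Black → 0 (second significant figure)
Green → ×10^5 multiplier
Brown → ±1% tolerance
30 × 100000 = 3000000 Ω
Highest = 3000000 × (1 + 1/100) = 3030000 Ω.

3030000 Ω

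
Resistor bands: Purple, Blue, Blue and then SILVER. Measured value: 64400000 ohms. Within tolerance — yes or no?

no

Violet → 7 (first significant figure)
Blue → 6 (second significant figure)
Blue → ×10^6 multiplier
Silver → ±10% tolerance
76 × 1000000 = 76000000 Ω
Allowed range: 68400000 Ω to 83600000 Ω.
64400000 ohms lies outside that range.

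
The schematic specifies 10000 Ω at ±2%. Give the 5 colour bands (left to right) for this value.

brown, black, black, red, red

10000 Ω = 100 × 10^2.
1 → brown
0 → black
0 → black
Multiplier 10^2 → red.
±2% tolerance → red.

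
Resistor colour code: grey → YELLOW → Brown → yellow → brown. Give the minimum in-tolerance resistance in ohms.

8325900 Ω

Grey → 8 (first significant figure)
Yellow → 4 (second significant figure)
Brown → 1 (third significant figure)
Yellow → ×10^4 multiplier
Brown → ±1% tolerance
841 × 10000 = 8410000 Ω
Minimum = 8410000 × (1 − 1/100) = 8325900 Ω.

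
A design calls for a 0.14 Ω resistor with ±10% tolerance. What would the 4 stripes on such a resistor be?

0.14 Ω = 14 × 10^-2.
1 → brown
4 → yellow
Multiplier 10^-2 → silver.
±10% tolerance → silver.

brown, yellow, silver, silver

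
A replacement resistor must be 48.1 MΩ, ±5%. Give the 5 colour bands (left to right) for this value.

yellow, grey, brown, green, gold

48100000 Ω = 481 × 10^5.
4 → yellow
8 → grey
1 → brown
Multiplier 10^5 → green.
±5% tolerance → gold.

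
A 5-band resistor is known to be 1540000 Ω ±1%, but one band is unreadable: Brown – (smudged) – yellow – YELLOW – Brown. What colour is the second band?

1540000 Ω = 154 × 10^4.
The second band gives digit 5 of the significand, and 5 is green.

green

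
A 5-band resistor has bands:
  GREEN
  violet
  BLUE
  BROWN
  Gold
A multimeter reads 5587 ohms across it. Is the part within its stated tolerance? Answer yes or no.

yes

Green → 5 (first significant figure)
Violet → 7 (second significant figure)
Blue → 6 (third significant figure)
Brown → ×10 multiplier
Gold → ±5% tolerance
576 × 10 = 5760 Ω
Allowed range: 5472 Ω to 6048 Ω.
5587 ohms lies inside that range.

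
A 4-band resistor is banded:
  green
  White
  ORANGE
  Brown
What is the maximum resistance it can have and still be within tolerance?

59590 Ω

Green → 5 (first significant figure)
White → 9 (second significant figure)
Orange → ×10^3 multiplier
Brown → ±1% tolerance
59 × 1000 = 59000 Ω
Maximum = 59000 × (1 + 1/100) = 59590 Ω.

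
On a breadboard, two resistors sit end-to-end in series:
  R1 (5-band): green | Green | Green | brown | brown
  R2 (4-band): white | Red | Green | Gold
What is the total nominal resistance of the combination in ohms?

R1: green, green, green → 555; brown ×10 → 5550 Ω.
R2: white, red → 92; green ×10^5 → 9200000 Ω.
Series: 5550 + 9200000 = 9205550 Ω.

9205550 Ω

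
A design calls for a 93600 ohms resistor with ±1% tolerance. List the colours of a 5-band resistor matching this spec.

93600 Ω = 936 × 10^2.
9 → white
3 → orange
6 → blue
Multiplier 10^2 → red.
±1% tolerance → brown.

white, orange, blue, red, brown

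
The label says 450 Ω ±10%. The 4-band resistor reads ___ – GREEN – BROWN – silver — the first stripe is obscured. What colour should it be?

450 Ω = 45 × 10^1.
The first band gives digit 4 of the significand, and 4 is yellow.

yellow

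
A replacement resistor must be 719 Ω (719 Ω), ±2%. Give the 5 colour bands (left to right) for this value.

violet, brown, white, black, red

719 Ω = 719 × 10^0.
7 → violet
1 → brown
9 → white
Multiplier 10^0 → black.
±2% tolerance → red.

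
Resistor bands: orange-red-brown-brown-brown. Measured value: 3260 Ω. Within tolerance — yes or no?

Orange → 3 (first significant figure)
Red → 2 (second significant figure)
Brown → 1 (third significant figure)
Brown → ×10 multiplier
Brown → ±1% tolerance
321 × 10 = 3210 Ω
Allowed range: 3177.9 Ω to 3242.1 Ω.
3260 Ω lies outside that range.

no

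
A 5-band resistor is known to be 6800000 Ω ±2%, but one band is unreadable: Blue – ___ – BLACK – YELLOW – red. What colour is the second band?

grey

6800000 Ω = 680 × 10^4.
The second band gives digit 8 of the significand, and 8 is grey.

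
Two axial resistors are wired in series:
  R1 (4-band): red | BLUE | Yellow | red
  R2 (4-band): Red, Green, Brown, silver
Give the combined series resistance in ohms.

R1: red, blue → 26; yellow ×10^4 → 260000 Ω.
R2: red, green → 25; brown ×10 → 250 Ω.
Series: 260000 + 250 = 260250 Ω.

260250 Ω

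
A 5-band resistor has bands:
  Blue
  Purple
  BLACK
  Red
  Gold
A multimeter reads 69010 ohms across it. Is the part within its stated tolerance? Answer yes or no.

Blue → 6 (first significant figure)
Violet → 7 (second significant figure)
Black → 0 (third significant figure)
Red → ×10^2 multiplier
Gold → ±5% tolerance
670 × 100 = 67000 Ω
Allowed range: 63650 Ω to 70350 Ω.
69010 ohms lies inside that range.

yes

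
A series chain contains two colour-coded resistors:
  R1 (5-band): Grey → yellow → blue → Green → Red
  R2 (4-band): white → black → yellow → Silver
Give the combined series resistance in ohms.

85500000 Ω

R1: grey, yellow, blue → 846; green ×10^5 → 84600000 Ω.
R2: white, black → 90; yellow ×10^4 → 900000 Ω.
Series: 84600000 + 900000 = 85500000 Ω.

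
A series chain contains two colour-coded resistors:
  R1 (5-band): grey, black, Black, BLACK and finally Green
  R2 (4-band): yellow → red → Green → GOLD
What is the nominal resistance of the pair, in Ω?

R1: grey, black, black → 800; black ×1 → 800 Ω.
R2: yellow, red → 42; green ×10^5 → 4200000 Ω.
Series: 800 + 4200000 = 4200800 Ω.

4200800 Ω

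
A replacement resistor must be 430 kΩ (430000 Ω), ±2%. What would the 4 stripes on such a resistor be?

yellow, orange, yellow, red

430000 Ω = 43 × 10^4.
4 → yellow
3 → orange
Multiplier 10^4 → yellow.
±2% tolerance → red.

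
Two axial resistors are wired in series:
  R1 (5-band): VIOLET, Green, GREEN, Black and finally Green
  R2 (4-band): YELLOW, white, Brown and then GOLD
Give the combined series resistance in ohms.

R1: violet, green, green → 755; black ×1 → 755 Ω.
R2: yellow, white → 49; brown ×10 → 490 Ω.
Series: 755 + 490 = 1245 Ω.

1245 Ω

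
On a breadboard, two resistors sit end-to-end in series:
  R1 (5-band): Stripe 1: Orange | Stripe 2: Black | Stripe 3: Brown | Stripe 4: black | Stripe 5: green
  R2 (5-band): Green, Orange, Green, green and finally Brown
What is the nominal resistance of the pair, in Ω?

53500301 Ω

R1: orange, black, brown → 301; black ×1 → 301 Ω.
R2: green, orange, green → 535; green ×10^5 → 53500000 Ω.
Series: 301 + 53500000 = 53500301 Ω.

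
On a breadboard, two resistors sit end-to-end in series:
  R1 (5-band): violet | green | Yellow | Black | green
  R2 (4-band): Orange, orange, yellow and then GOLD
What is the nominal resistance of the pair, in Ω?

R1: violet, green, yellow → 754; black ×1 → 754 Ω.
R2: orange, orange → 33; yellow ×10^4 → 330000 Ω.
Series: 754 + 330000 = 330754 Ω.

330754 Ω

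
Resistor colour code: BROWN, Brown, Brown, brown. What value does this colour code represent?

110 Ω

Brown → 1 (first significant figure)
Brown → 1 (second significant figure)
Brown → ×10 multiplier
11 × 10 = 110 Ω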